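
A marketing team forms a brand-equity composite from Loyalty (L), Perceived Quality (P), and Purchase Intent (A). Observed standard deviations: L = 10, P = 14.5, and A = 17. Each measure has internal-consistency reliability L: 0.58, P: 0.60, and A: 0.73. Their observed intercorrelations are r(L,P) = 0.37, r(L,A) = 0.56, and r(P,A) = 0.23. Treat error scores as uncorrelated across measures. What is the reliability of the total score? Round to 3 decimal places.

0.798

Var(L+P+A) = 10² + 14.5² + 17² + 2·[10·14.5·0.37 + 10·17·0.56 + 14.5·17·0.23] = 599.25 + 411.09 = 1010.34.
Under uncorrelated errors the observed covariances equal the true-score covariances, so only the own-variance terms attenuate.
True-score variance = [10²·0.58 + 14.5²·0.60 + 17²·0.73] + 411.09 = 395.12 + 411.09 = 806.21.
Reliability = 806.21 / 1010.34 = 0.798.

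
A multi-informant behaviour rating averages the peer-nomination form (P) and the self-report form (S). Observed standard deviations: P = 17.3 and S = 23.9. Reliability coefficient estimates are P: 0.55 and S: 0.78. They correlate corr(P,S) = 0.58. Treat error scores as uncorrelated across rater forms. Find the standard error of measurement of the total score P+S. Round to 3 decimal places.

Var(total) = 870.5 + 479.625 = 1350.13.
True-score variance = 610.153 + 479.625 = 1089.78, so reliability = 0.8072.
Error variance = 1350.13 − 1089.78 = 260.347; SEM = √260.347 = 16.135.

16.135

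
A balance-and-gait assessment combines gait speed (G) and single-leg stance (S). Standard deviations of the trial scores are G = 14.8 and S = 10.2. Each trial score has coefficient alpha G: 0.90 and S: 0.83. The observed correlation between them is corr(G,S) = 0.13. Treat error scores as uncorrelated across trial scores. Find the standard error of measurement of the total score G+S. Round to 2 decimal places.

Var(total) = 323.08 + 39.2496 = 362.33.
True-score variance = 283.489 + 39.2496 = 322.739, so reliability = 0.8907.
Error variance = 362.33 − 322.739 = 39.5908; SEM = √39.5908 = 6.29.

6.29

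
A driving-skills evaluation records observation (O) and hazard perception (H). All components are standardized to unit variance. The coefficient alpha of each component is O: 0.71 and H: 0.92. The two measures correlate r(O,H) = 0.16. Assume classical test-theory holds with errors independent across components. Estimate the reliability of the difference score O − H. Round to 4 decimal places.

Var(O−H) = 1 + 1 − 2·0.16 = 2 − 0.32 = 1.68.
Because errors are independent across components, Cov(Tᵢ,Tⱼ) = Cov(Xᵢ,Xⱼ); the off-diagonal part of the true-score variance is the same as above.
True-score variance = [0.71 + 0.92] − 0.32 = 1.63 − 0.32 = 1.31.
Reliability = 1.31 / 1.68 = 0.7798.

0.7798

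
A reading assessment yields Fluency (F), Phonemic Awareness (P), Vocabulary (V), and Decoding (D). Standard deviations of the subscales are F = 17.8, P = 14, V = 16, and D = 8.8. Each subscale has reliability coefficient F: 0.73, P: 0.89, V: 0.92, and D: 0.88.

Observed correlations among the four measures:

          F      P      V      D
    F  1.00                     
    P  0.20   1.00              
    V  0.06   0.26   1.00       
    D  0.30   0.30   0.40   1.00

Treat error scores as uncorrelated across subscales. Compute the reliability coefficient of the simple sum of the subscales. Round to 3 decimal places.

0.901

Var(F+P+V+D) = 17.8² + 14² + 16² + 8.8² + 2·[17.8·14·0.20 + 17.8·16·0.06 + 17.8·8.8·0.30 + 14·16·0.26 + 14·8.8·0.30 + 16·8.8·0.40] = 846.28 + 530.88 = 1377.16.
Because errors are independent across components, Cov(Tᵢ,Tⱼ) = Cov(Xᵢ,Xⱼ); the off-diagonal part of the true-score variance is the same as above.
True-score variance = [17.8²·0.73 + 14²·0.89 + 16²·0.92 + 8.8²·0.88] + 530.88 = 709.4 + 530.88 = 1240.28.
Reliability = 1240.28 / 1377.16 = 0.901.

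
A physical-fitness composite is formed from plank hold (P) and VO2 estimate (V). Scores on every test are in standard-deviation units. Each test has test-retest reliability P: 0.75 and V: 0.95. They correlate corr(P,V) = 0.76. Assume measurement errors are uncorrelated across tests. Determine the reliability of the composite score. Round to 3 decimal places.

Var(P+V) = 2 + 2·[0.76] = 2 + 1.52 = 3.52.
Because errors are independent across components, Cov(Tᵢ,Tⱼ) = Cov(Xᵢ,Xⱼ); the off-diagonal part of the true-score variance is the same as above.
True-score variance = [0.75 + 0.95] + 1.52 = 1.7 + 1.52 = 3.22.
Reliability = 3.22 / 3.52 = 0.915.

0.915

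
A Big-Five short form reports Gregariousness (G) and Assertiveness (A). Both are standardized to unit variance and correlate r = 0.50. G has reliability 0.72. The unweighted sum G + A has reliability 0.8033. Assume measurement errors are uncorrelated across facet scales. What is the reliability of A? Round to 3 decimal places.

0.690

Var(G+A) = 2 + 2·0.50 = 3.000.
True-score variance = ρ_G + ρ_A + 2·0.50, so 0.8033 = (0.72 + ρ_A + 1.00) / 3.000.
ρ_A = 0.8033·3.000 − 0.72 − 1.00 = 0.690.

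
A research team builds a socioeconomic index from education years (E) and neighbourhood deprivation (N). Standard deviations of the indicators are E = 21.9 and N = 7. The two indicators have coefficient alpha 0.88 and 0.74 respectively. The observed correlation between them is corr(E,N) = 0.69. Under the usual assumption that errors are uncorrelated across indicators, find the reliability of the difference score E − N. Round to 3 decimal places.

Var(E−N) = 21.9² + 7² − 2·21.9·7·0.69 = 528.61 − 211.554 = 317.056.
Under uncorrelated errors the observed covariances equal the true-score covariances, so only the own-variance terms attenuate.
True-score variance = [21.9²·0.88 + 7²·0.74] − 211.554 = 458.317 − 211.554 = 246.763.
Reliability = 246.763 / 317.056 = 0.778.

0.778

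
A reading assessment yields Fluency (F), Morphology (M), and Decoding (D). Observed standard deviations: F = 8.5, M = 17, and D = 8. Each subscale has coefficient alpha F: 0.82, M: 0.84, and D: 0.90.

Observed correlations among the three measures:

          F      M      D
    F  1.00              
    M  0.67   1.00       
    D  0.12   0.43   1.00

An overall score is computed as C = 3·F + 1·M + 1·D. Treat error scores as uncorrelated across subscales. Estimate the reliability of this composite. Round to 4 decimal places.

Var(C) = 3²·8.5² + 17² + 8² + 2·[3·8.5·17·0.67 + 3·8.5·8·0.12 + 17·8·0.43] = 1003.25 + 746.81 = 1750.06.
With uncorrelated errors the cross-covariances are all true-score covariance, so they carry over unchanged; only the diagonal terms shrink to ρᵢσᵢ².
True-score variance = [3²·8.5²·0.82 + 17²·0.84 + 8²·0.90] + 746.81 = 833.565 + 746.81 = 1580.38.
Reliability = 1580.38 / 1750.06 = 0.9030.

0.9030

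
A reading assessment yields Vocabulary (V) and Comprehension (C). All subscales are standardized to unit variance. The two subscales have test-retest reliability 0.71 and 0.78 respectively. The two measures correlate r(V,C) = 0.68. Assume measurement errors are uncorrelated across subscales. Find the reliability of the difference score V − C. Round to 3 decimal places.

Var(V−C) = 1 + 1 − 2·0.68 = 2 − 1.36 = 0.64.
With uncorrelated errors the cross-covariances are all true-score covariance, so they carry over unchanged; only the diagonal terms shrink to ρᵢσᵢ².
True-score variance = [0.71 + 0.78] − 1.36 = 1.49 − 1.36 = 0.13.
Reliability = 0.13 / 0.64 = 0.203.

0.203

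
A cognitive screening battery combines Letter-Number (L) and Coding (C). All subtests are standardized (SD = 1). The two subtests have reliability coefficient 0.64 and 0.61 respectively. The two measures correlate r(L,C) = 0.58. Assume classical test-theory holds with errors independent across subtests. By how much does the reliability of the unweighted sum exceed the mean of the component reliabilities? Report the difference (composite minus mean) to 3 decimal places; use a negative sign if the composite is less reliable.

0.138

Var(sum) = 2 + 1.16 = 3.16; true-score variance = 1.25 + 1.16 = 2.41; composite reliability = 0.7627.
Mean component reliability = 0.6250.
Difference = 0.7627 − 0.6250 = 0.138.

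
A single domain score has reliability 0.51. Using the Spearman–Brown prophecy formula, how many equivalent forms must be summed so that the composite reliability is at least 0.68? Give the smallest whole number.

3

k ≥ ρ*(1−ρ₁)/(ρ₁(1−ρ*)) = 0.68·0.49 / (0.51·0.32) = 2.042.
Smallest integer k = 3.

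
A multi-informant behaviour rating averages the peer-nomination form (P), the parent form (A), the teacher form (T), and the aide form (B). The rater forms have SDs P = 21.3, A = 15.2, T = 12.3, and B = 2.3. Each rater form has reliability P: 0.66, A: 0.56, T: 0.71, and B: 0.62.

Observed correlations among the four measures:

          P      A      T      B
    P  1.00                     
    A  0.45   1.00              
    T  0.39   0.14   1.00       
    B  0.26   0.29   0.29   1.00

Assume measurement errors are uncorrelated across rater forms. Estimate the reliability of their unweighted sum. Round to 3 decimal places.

Var(P+A+T+B) = 21.3² + 15.2² + 12.3² + 2.3² + 2·[21.3·15.2·0.45 + 21.3·12.3·0.39 + 21.3·2.3·0.26 + 15.2·12.3·0.14 + 15.2·2.3·0.29 + 12.3·2.3·0.29] = 841.31 + 610.245 = 1451.55.
Because errors are independent across components, Cov(Tᵢ,Tⱼ) = Cov(Xᵢ,Xⱼ); the off-diagonal part of the true-score variance is the same as above.
True-score variance = [21.3²·0.66 + 15.2²·0.56 + 12.3²·0.71 + 2.3²·0.62] + 610.245 = 539.514 + 610.245 = 1149.76.
Reliability = 1149.76 / 1451.55 = 0.792.

0.792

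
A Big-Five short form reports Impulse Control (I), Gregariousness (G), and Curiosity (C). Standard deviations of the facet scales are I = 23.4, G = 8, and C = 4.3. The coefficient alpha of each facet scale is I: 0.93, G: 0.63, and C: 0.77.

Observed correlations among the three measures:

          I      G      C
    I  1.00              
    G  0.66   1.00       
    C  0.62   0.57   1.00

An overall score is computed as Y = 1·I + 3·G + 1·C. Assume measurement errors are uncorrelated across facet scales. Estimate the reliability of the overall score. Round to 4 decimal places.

Var(Y) = 23.4² + 3²·8² + 4.3² + 2·[3·23.4·8·0.66 + 23.4·4.3·0.62 + 3·8·4.3·0.57] = 1142.05 + 983.729 = 2125.78.
Because errors are independent across components, Cov(Tᵢ,Tⱼ) = Cov(Xᵢ,Xⱼ); the off-diagonal part of the true-score variance is the same as above.
True-score variance = [23.4²·0.93 + 3²·8²·0.63 + 4.3²·0.77] + 983.729 = 886.348 + 983.729 = 1870.08.
Reliability = 1870.08 / 2125.78 = 0.8797.

0.8797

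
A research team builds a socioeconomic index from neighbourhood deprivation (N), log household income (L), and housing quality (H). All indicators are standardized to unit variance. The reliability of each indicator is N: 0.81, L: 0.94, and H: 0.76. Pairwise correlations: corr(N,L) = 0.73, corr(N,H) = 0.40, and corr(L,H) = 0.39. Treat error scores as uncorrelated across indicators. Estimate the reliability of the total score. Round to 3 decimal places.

0.919

Var(N+L+H) = 3 + 2·[0.73 + 0.40 + 0.39] = 3 + 3.04 = 6.04.
With uncorrelated errors the cross-covariances are all true-score covariance, so they carry over unchanged; only the diagonal terms shrink to ρᵢσᵢ².
True-score variance = [0.81 + 0.94 + 0.76] + 3.04 = 2.51 + 3.04 = 5.55.
Reliability = 5.55 / 6.04 = 0.919.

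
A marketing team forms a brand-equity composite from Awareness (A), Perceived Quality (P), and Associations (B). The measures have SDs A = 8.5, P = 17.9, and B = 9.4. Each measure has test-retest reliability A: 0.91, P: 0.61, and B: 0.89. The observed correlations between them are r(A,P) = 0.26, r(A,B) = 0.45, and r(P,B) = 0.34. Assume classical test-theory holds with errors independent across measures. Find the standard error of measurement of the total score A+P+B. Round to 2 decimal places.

11.88

Var(total) = 481.02 + 265.445 = 746.465.
True-score variance = 339.838 + 265.445 = 605.283, so reliability = 0.8109.
Error variance = 746.465 − 605.283 = 141.182; SEM = √141.182 = 11.88.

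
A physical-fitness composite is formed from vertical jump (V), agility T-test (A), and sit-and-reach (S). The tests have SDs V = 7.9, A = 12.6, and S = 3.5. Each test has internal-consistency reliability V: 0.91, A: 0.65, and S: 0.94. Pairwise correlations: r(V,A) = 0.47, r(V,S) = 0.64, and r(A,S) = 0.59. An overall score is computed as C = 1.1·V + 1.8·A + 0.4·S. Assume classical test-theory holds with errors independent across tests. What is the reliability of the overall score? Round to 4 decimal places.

Var(C) = 1.1²·7.9² + 1.8²·12.6² + 0.4²·3.5² + 2·[1.98·7.9·12.6·0.47 + 0.44·7.9·3.5·0.64 + 0.72·12.6·3.5·0.59] = 591.858 + 238.304 = 830.162.
Because errors are independent across components, Cov(Tᵢ,Tⱼ) = Cov(Xᵢ,Xⱼ); the off-diagonal part of the true-score variance is the same as above.
True-score variance = [1.1²·7.9²·0.91 + 1.8²·12.6²·0.65 + 0.4²·3.5²·0.94] + 238.304 = 404.911 + 238.304 = 643.214.
Reliability = 643.214 / 830.162 = 0.7748.

0.7748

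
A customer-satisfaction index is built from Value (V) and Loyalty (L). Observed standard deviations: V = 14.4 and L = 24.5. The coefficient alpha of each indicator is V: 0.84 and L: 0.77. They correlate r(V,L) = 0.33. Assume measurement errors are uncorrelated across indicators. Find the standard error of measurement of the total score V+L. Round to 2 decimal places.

Var(total) = 807.61 + 232.848 = 1040.46.
True-score variance = 636.375 + 232.848 = 869.223, so reliability = 0.8354.
Error variance = 1040.46 − 869.223 = 171.235; SEM = √171.235 = 13.09.

13.09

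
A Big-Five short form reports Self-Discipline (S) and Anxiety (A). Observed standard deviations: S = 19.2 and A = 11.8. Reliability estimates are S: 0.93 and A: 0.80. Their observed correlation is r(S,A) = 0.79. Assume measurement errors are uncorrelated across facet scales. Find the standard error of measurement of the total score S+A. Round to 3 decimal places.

7.325

Var(total) = 507.88 + 357.965 = 865.845.
True-score variance = 454.227 + 357.965 = 812.192, so reliability = 0.9380.
Error variance = 865.845 − 812.192 = 53.6528; SEM = √53.6528 = 7.325.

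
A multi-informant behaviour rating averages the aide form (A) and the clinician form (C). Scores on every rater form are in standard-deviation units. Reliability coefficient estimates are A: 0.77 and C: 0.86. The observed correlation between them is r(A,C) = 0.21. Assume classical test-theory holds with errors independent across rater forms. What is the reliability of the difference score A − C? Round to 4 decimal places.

0.7658

Var(A−C) = 1 + 1 − 2·0.21 = 2 − 0.42 = 1.58.
Because errors are independent across components, Cov(Tᵢ,Tⱼ) = Cov(Xᵢ,Xⱼ); the off-diagonal part of the true-score variance is the same as above.
True-score variance = [0.77 + 0.86] − 0.42 = 1.63 − 0.42 = 1.21.
Reliability = 1.21 / 1.58 = 0.7658.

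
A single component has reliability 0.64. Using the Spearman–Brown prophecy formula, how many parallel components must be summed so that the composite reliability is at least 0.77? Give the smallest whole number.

2

k ≥ ρ*(1−ρ₁)/(ρ₁(1−ρ*)) = 0.77·0.36 / (0.64·0.23) = 1.883.
Smallest integer k = 2.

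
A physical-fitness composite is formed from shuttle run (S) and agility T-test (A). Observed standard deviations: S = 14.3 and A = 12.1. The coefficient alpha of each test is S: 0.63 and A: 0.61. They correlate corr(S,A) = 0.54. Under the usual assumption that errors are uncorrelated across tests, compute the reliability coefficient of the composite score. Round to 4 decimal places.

Var(S+A) = 14.3² + 12.1² + 2·[14.3·12.1·0.54] = 350.9 + 186.872 = 537.772.
With uncorrelated errors the cross-covariances are all true-score covariance, so they carry over unchanged; only the diagonal terms shrink to ρᵢσᵢ².
True-score variance = [14.3²·0.63 + 12.1²·0.61] + 186.872 = 218.139 + 186.872 = 405.011.
Reliability = 405.011 / 537.772 = 0.7531.

0.7531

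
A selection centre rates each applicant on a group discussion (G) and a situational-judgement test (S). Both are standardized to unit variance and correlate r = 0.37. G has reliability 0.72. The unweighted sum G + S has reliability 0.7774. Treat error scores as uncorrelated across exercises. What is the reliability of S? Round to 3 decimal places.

0.670

Var(G+S) = 2 + 2·0.37 = 2.740.
True-score variance = ρ_G + ρ_S + 2·0.37, so 0.7774 = (0.72 + ρ_S + 0.74) / 2.740.
ρ_S = 0.7774·2.740 − 0.72 − 0.74 = 0.670.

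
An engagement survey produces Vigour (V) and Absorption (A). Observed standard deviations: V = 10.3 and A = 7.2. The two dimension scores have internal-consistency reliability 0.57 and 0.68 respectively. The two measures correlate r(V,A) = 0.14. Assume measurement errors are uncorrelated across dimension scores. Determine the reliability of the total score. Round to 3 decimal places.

0.652

Var(V+A) = 10.3² + 7.2² + 2·[10.3·7.2·0.14] = 157.93 + 20.7648 = 178.695.
Under uncorrelated errors the observed covariances equal the true-score covariances, so only the own-variance terms attenuate.
True-score variance = [10.3²·0.57 + 7.2²·0.68] + 20.7648 = 95.7225 + 20.7648 = 116.487.
Reliability = 116.487 / 178.695 = 0.652.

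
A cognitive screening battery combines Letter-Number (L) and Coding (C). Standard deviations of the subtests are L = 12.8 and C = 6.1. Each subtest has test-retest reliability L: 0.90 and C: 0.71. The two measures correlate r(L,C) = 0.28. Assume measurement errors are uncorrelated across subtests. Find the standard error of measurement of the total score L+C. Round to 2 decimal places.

5.21

Var(total) = 201.05 + 43.7248 = 244.775.
True-score variance = 173.875 + 43.7248 = 217.6, so reliability = 0.8890.
Error variance = 244.775 − 217.6 = 27.1749; SEM = √27.1749 = 5.21.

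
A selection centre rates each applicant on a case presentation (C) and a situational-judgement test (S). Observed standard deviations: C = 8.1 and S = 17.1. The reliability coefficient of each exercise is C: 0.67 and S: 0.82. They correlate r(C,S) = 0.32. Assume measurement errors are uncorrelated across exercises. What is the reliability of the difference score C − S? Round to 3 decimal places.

0.724

Var(C−S) = 8.1² + 17.1² − 2·8.1·17.1·0.32 = 358.02 − 88.6464 = 269.374.
Because errors are independent across components, Cov(Tᵢ,Tⱼ) = Cov(Xᵢ,Xⱼ); the off-diagonal part of the true-score variance is the same as above.
True-score variance = [8.1²·0.67 + 17.1²·0.82] − 88.6464 = 283.735 − 88.6464 = 195.089.
Reliability = 195.089 / 269.374 = 0.724.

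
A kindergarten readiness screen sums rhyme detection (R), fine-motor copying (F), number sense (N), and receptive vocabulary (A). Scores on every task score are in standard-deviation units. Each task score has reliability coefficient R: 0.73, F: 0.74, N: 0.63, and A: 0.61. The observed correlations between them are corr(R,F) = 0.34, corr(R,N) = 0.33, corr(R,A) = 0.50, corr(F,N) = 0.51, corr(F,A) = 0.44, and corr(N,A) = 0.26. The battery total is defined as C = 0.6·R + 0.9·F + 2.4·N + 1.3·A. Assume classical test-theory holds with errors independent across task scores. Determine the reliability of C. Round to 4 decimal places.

0.8011

Var(C) = 0.6² + 0.9² + 2.4² + 1.3² + 2·[0.54·0.34 + 1.44·0.33 + 0.78·0.50 + 2.16·0.51 + 1.17·0.44 + 3.12·0.26] = 8.62 + 6.9528 = 15.5728.
With uncorrelated errors the cross-covariances are all true-score covariance, so they carry over unchanged; only the diagonal terms shrink to ρᵢσᵢ².
True-score variance = [0.6²·0.73 + 0.9²·0.74 + 2.4²·0.63 + 1.3²·0.61] + 6.9528 = 5.5219 + 6.9528 = 12.4747.
Reliability = 12.4747 / 15.5728 = 0.8011.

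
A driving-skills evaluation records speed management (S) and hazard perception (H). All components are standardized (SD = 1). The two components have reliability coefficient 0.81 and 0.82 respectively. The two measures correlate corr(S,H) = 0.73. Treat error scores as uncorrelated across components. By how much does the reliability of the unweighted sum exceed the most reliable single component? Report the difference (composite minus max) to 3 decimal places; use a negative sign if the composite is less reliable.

Var(sum) = 2 + 1.46 = 3.46; true-score variance = 1.63 + 1.46 = 3.09; composite reliability = 0.8931.
Max component reliability = 0.8200.
Difference = 0.8931 − 0.8200 = 0.073.

0.073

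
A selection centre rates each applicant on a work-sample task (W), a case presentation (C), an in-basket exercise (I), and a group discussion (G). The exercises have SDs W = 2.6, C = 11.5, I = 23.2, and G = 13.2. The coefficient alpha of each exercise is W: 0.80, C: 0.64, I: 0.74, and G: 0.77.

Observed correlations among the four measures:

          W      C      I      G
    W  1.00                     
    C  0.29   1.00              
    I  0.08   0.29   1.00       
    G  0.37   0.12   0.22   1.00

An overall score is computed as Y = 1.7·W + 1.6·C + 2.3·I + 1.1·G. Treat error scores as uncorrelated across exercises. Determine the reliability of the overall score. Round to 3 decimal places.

0.798

Var(Y) = 1.7²·2.6² + 1.6²·11.5² + 2.3²·23.2² + 1.1²·13.2² + 2·[2.72·2.6·11.5·0.29 + 3.91·2.6·23.2·0.08 + 1.87·2.6·13.2·0.37 + 3.68·11.5·23.2·0.29 + 1.76·11.5·13.2·0.12 + 2.53·23.2·13.2·0.22] = 3416.22 + 1106.88 = 4523.1.
With uncorrelated errors the cross-covariances are all true-score covariance, so they carry over unchanged; only the diagonal terms shrink to ρᵢσᵢ².
True-score variance = [1.7²·2.6²·0.80 + 1.6²·11.5²·0.64 + 2.3²·23.2²·0.74 + 1.1²·13.2²·0.77] + 1106.88 = 2501.64 + 1106.88 = 3608.52.
Reliability = 3608.52 / 4523.1 = 0.798.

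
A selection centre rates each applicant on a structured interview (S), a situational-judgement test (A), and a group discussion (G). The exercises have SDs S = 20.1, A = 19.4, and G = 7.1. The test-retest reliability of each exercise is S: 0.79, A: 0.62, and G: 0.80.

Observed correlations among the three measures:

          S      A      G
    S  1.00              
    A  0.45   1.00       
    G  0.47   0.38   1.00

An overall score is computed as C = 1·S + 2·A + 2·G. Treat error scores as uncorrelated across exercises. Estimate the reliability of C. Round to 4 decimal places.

0.8008

Var(C) = 20.1² + 2²·19.4² + 2²·7.1² + 2·[2·20.1·19.4·0.45 + 2·20.1·7.1·0.47 + 4·19.4·7.1·0.38] = 2111.09 + 1388.92 = 3500.01.
With uncorrelated errors the cross-covariances are all true-score covariance, so they carry over unchanged; only the diagonal terms shrink to ρᵢσᵢ².
True-score variance = [20.1²·0.79 + 2²·19.4²·0.62 + 2²·7.1²·0.80] + 1388.92 = 1413.85 + 1388.92 = 2802.77.
Reliability = 2802.77 / 3500.01 = 0.8008.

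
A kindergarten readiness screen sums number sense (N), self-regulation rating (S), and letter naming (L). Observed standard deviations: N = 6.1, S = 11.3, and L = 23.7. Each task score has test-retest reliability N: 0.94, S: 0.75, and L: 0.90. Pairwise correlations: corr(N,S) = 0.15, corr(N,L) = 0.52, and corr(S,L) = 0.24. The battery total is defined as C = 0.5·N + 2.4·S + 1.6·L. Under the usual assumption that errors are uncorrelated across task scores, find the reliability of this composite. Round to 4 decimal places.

0.8837

Var(C) = 0.5²·6.1² + 2.4²·11.3² + 1.6²·23.7² + 2·[1.2·6.1·11.3·0.15 + 0.8·6.1·23.7·0.52 + 3.84·11.3·23.7·0.24] = 2182.72 + 638.724 = 2821.45.
Under uncorrelated errors the observed covariances equal the true-score covariances, so only the own-variance terms attenuate.
True-score variance = [0.5²·6.1²·0.94 + 2.4²·11.3²·0.75 + 1.6²·23.7²·0.90] + 638.724 = 1854.5 + 638.724 = 2493.22.
Reliability = 2493.22 / 2821.45 = 0.8837.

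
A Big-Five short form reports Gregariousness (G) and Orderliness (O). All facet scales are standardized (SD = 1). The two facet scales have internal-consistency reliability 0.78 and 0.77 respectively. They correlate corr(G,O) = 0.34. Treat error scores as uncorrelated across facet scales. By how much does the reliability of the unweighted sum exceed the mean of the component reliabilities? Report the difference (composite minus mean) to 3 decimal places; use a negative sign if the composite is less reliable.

Var(sum) = 2 + 0.68 = 2.68; true-score variance = 1.55 + 0.68 = 2.23; composite reliability = 0.8321.
Mean component reliability = 0.7750.
Difference = 0.8321 − 0.7750 = 0.057.

0.057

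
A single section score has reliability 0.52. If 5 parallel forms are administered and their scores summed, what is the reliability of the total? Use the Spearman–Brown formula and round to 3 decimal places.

0.844

ρ_k = kρ / (1 + (k−1)ρ) = 5·0.52 / (1 + 4·0.52) = 2.600 / 3.080 = 0.844.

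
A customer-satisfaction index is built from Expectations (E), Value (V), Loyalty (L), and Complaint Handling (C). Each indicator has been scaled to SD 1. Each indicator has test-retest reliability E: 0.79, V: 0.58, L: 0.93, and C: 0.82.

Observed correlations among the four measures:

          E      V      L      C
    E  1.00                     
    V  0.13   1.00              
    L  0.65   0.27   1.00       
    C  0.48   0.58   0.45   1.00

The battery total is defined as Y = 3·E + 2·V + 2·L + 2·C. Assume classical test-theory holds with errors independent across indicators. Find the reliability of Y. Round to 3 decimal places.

Var(Y) = 3² + 2² + 2² + 2² + 2·[6·0.13 + 6·0.65 + 6·0.48 + 4·0.27 + 4·0.58 + 4·0.45] = 21 + 25.52 = 46.52.
With uncorrelated errors the cross-covariances are all true-score covariance, so they carry over unchanged; only the diagonal terms shrink to ρᵢσᵢ².
True-score variance = [3²·0.79 + 2²·0.58 + 2²·0.93 + 2²·0.82] + 25.52 = 16.43 + 25.52 = 41.95.
Reliability = 41.95 / 46.52 = 0.902.

0.902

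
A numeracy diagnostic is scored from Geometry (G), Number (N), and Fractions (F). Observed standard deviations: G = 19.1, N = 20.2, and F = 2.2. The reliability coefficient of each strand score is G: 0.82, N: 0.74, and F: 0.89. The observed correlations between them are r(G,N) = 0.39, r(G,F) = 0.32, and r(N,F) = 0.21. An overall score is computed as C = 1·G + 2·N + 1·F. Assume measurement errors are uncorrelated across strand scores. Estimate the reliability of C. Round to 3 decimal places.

Var(C) = 19.1² + 2²·20.2² + 2.2² + 2·[2·19.1·20.2·0.39 + 19.1·2.2·0.32 + 2·20.2·2.2·0.21] = 2001.81 + 666.102 = 2667.91.
Because errors are independent across components, Cov(Tᵢ,Tⱼ) = Cov(Xᵢ,Xⱼ); the off-diagonal part of the true-score variance is the same as above.
True-score variance = [19.1²·0.82 + 2²·20.2²·0.74 + 2.2²·0.89] + 666.102 = 1511.25 + 666.102 = 2177.35.
Reliability = 2177.35 / 2667.91 = 0.816.

0.816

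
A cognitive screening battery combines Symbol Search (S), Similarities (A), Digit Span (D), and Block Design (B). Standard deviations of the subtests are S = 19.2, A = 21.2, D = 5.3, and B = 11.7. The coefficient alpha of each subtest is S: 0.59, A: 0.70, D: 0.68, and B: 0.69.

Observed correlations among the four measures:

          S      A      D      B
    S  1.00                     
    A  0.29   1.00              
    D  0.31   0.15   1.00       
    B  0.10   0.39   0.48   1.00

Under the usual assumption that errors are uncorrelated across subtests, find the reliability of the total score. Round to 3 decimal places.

0.791

Var(S+A+D+B) = 19.2² + 21.2² + 5.3² + 11.7² + 2·[19.2·21.2·0.29 + 19.2·5.3·0.31 + 19.2·11.7·0.10 + 21.2·5.3·0.15 + 21.2·11.7·0.39 + 5.3·11.7·0.48] = 983.06 + 630.811 = 1613.87.
Because errors are independent across components, Cov(Tᵢ,Tⱼ) = Cov(Xᵢ,Xⱼ); the off-diagonal part of the true-score variance is the same as above.
True-score variance = [19.2²·0.59 + 21.2²·0.70 + 5.3²·0.68 + 11.7²·0.69] + 630.811 = 645.661 + 630.811 = 1276.47.
Reliability = 1276.47 / 1613.87 = 0.791.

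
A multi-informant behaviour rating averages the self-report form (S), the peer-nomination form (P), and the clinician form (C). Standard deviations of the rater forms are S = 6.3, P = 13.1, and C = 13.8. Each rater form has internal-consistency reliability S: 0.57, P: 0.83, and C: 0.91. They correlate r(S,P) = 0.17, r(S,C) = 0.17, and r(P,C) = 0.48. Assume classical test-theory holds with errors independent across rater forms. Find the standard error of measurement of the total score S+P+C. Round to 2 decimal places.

Var(total) = 401.74 + 231.169 = 632.909.
True-score variance = 338.36 + 231.169 = 569.529, so reliability = 0.8999.
Error variance = 632.909 − 569.529 = 63.38; SEM = √63.38 = 7.96.

7.96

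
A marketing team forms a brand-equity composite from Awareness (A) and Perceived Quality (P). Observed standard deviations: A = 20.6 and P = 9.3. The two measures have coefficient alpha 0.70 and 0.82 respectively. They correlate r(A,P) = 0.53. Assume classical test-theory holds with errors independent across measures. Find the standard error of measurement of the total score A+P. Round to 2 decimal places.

11.95

Var(total) = 510.85 + 203.075 = 713.925.
True-score variance = 367.974 + 203.075 = 571.049, so reliability = 0.7999.
Error variance = 713.925 − 571.049 = 142.876; SEM = √142.876 = 11.95.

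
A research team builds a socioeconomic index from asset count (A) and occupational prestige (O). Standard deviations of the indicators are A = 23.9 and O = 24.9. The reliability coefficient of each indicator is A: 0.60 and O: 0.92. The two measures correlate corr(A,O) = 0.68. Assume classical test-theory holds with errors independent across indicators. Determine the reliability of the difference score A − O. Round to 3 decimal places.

0.272

Var(A−O) = 23.9² + 24.9² − 2·23.9·24.9·0.68 = 1191.22 − 809.35 = 381.87.
Under uncorrelated errors the observed covariances equal the true-score covariances, so only the own-variance terms attenuate.
True-score variance = [23.9²·0.60 + 24.9²·0.92] − 809.35 = 913.135 − 809.35 = 103.786.
Reliability = 103.786 / 381.87 = 0.272.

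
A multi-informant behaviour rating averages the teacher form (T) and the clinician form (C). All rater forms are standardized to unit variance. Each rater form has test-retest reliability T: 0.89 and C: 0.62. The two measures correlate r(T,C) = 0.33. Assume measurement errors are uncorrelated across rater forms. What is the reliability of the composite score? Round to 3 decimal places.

0.816

Var(T+C) = 2 + 2·[0.33] = 2 + 0.66 = 2.66.
Under uncorrelated errors the observed covariances equal the true-score covariances, so only the own-variance terms attenuate.
True-score variance = [0.89 + 0.62] + 0.66 = 1.51 + 0.66 = 2.17.
Reliability = 2.17 / 2.66 = 0.816.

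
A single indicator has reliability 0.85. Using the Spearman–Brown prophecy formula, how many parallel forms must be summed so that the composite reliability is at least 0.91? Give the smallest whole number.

2

k ≥ ρ*(1−ρ₁)/(ρ₁(1−ρ*)) = 0.91·0.15 / (0.85·0.09) = 1.784.
Smallest integer k = 2.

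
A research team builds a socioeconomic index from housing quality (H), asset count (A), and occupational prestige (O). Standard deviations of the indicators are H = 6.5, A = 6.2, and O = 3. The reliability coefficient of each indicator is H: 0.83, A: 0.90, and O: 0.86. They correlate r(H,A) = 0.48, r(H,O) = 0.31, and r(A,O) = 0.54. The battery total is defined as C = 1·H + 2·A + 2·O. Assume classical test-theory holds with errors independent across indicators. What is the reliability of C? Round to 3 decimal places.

0.933

Var(C) = 6.5² + 2²·6.2² + 2²·3² + 2·[2·6.5·6.2·0.48 + 2·6.5·3·0.31 + 4·6.2·3·0.54] = 232.01 + 181.908 = 413.918.
With uncorrelated errors the cross-covariances are all true-score covariance, so they carry over unchanged; only the diagonal terms shrink to ρᵢσᵢ².
True-score variance = [6.5²·0.83 + 2²·6.2²·0.90 + 2²·3²·0.86] + 181.908 = 204.412 + 181.908 = 386.32.
Reliability = 386.32 / 413.918 = 0.933.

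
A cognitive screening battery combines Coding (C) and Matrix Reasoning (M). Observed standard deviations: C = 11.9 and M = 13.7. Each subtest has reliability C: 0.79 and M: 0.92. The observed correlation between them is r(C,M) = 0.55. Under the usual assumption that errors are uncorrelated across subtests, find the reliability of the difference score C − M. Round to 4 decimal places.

Var(C−M) = 11.9² + 13.7² − 2·11.9·13.7·0.55 = 329.3 − 179.333 = 149.967.
Under uncorrelated errors the observed covariances equal the true-score covariances, so only the own-variance terms attenuate.
True-score variance = [11.9²·0.79 + 13.7²·0.92] − 179.333 = 284.547 − 179.333 = 105.214.
Reliability = 105.214 / 149.967 = 0.7016.

0.7016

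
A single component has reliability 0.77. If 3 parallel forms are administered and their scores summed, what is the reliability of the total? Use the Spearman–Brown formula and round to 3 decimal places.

0.909

ρ_k = kρ / (1 + (k−1)ρ) = 3·0.77 / (1 + 2·0.77) = 2.310 / 2.540 = 0.909.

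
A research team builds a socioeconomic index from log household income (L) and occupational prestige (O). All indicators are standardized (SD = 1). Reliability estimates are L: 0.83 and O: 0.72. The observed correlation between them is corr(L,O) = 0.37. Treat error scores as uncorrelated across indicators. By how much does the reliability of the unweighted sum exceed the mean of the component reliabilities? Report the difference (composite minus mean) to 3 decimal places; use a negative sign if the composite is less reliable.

0.061

Var(sum) = 2 + 0.74 = 2.74; true-score variance = 1.55 + 0.74 = 2.29; composite reliability = 0.8358.
Mean component reliability = 0.7750.
Difference = 0.8358 − 0.7750 = 0.061.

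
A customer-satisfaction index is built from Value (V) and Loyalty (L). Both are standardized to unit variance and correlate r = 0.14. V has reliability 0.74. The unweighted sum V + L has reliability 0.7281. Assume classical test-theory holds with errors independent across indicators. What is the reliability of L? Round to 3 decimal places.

0.640

Var(V+L) = 2 + 2·0.14 = 2.280.
True-score variance = ρ_V + ρ_L + 2·0.14, so 0.7281 = (0.74 + ρ_L + 0.28) / 2.280.
ρ_L = 0.7281·2.280 − 0.74 − 0.28 = 0.640.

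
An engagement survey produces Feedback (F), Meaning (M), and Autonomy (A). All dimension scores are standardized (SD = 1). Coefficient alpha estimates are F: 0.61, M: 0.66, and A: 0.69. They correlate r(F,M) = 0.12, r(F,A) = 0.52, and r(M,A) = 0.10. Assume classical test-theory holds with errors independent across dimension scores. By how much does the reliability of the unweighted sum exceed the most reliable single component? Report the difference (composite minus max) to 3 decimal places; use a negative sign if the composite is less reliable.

Var(sum) = 3 + 1.48 = 4.48; true-score variance = 1.96 + 1.48 = 3.44; composite reliability = 0.7679.
Max component reliability = 0.6900.
Difference = 0.7679 − 0.6900 = 0.078.

0.078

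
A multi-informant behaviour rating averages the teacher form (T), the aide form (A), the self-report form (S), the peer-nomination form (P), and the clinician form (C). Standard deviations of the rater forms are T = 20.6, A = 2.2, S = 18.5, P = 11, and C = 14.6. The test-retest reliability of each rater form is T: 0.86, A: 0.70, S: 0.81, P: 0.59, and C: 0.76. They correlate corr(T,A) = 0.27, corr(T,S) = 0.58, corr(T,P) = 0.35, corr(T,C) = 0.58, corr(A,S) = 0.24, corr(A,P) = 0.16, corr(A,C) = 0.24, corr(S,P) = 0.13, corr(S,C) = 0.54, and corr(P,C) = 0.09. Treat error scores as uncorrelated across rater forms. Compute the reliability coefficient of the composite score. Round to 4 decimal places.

0.9092

Var(T+A+S+P+C) = 20.6² + 2.2² + 18.5² + 11² + 14.6² + 2·[20.6·2.2·0.27 + 20.6·18.5·0.58 + 20.6·11·0.35 + 20.6·14.6·0.58 + 2.2·18.5·0.24 + 2.2·11·0.16 + 2.2·14.6·0.24 + 18.5·11·0.13 + 18.5·14.6·0.54 + 11·14.6·0.09] = 1105.61 + 1390.27 = 2495.88.
With uncorrelated errors the cross-covariances are all true-score covariance, so they carry over unchanged; only the diagonal terms shrink to ρᵢσᵢ².
True-score variance = [20.6²·0.86 + 2.2²·0.70 + 18.5²·0.81 + 11²·0.59 + 14.6²·0.76] + 1390.27 = 878.952 + 1390.27 = 2269.23.
Reliability = 2269.23 / 2495.88 = 0.9092.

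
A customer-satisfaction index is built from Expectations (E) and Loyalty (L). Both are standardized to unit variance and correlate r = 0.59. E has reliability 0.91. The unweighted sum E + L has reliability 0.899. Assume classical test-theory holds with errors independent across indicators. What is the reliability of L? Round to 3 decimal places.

0.769

Var(E+L) = 2 + 2·0.59 = 3.180.
True-score variance = ρ_E + ρ_L + 2·0.59, so 0.899 = (0.91 + ρ_L + 1.18) / 3.180.
ρ_L = 0.899·3.180 − 0.91 − 1.18 = 0.769.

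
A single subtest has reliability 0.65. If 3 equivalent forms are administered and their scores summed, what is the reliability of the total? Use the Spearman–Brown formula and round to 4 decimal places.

0.8478

ρ_k = kρ / (1 + (k−1)ρ) = 3·0.65 / (1 + 2·0.65) = 1.950 / 2.300 = 0.8478.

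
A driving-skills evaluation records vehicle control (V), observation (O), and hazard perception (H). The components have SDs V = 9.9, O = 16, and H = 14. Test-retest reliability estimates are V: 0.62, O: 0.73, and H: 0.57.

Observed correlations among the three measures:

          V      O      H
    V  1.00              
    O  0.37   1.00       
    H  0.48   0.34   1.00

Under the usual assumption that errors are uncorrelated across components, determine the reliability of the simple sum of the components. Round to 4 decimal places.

0.7999

Var(V+O+H) = 9.9² + 16² + 14² + 2·[9.9·16·0.37 + 9.9·14·0.48 + 16·14·0.34] = 550.01 + 402.592 = 952.602.
Because errors are independent across components, Cov(Tᵢ,Tⱼ) = Cov(Xᵢ,Xⱼ); the off-diagonal part of the true-score variance is the same as above.
True-score variance = [9.9²·0.62 + 16²·0.73 + 14²·0.57] + 402.592 = 359.366 + 402.592 = 761.958.
Reliability = 761.958 / 952.602 = 0.7999.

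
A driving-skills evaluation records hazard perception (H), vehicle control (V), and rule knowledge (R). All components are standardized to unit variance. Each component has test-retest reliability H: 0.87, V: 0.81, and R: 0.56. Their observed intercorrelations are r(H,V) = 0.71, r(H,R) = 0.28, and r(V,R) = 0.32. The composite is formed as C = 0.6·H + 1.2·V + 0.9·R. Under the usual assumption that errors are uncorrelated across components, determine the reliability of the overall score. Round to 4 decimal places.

0.8537

Var(C) = 0.6² + 1.2² + 0.9² + 2·[0.72·0.71 + 0.54·0.28 + 1.08·0.32] = 2.61 + 2.016 = 4.626.
With uncorrelated errors the cross-covariances are all true-score covariance, so they carry over unchanged; only the diagonal terms shrink to ρᵢσᵢ².
True-score variance = [0.6²·0.87 + 1.2²·0.81 + 0.9²·0.56] + 2.016 = 1.9332 + 2.016 = 3.9492.
Reliability = 3.9492 / 4.626 = 0.8537.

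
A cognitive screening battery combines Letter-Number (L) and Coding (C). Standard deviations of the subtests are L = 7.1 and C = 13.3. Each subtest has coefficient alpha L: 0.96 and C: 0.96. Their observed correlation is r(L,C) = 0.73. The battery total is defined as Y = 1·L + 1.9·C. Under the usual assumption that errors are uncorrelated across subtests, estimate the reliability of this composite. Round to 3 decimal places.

Var(Y) = 7.1² + 1.9²·13.3² + 2·[1.9·7.1·13.3·0.73] = 688.983 + 261.949 = 950.932.
Because errors are independent across components, Cov(Tᵢ,Tⱼ) = Cov(Xᵢ,Xⱼ); the off-diagonal part of the true-score variance is the same as above.
True-score variance = [7.1²·0.96 + 1.9²·13.3²·0.96] + 261.949 = 661.424 + 261.949 = 923.372.
Reliability = 923.372 / 950.932 = 0.971.

0.971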